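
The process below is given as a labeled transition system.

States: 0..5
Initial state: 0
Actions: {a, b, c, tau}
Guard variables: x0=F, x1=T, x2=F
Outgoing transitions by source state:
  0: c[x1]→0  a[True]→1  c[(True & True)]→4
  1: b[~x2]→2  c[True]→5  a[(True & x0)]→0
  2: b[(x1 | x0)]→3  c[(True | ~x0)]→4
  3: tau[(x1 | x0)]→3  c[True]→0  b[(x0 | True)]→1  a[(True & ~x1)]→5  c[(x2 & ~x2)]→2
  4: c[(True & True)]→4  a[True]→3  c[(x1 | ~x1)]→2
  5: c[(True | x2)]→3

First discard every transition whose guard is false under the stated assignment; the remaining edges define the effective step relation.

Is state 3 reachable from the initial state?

14 transition(s) survive guard evaluation.
Layer 0: {0}
Layer 1: {1,4}  total {0,1,4}
Layer 2: {2,3,5}  total {0,1,2,3,4,5}
Reach set: {0,1,2,3,4,5}
witness 3: c·a

Answer: REACHABLE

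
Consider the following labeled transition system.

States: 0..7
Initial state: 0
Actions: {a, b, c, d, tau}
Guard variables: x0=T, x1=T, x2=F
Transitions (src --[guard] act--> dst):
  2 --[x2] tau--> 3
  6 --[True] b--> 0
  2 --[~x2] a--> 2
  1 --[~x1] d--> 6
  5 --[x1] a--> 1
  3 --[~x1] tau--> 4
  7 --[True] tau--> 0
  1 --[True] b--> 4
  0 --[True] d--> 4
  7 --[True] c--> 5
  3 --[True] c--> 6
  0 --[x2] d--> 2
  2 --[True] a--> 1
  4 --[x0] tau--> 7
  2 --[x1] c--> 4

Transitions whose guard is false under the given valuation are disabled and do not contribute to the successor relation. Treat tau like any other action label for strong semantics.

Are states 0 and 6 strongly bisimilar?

Answer: NOT BISIMILAR

Analysis:
Compute ~ classes (split until stable):
  round 0: {{0,1,2,3,4,5,6,7}}
  round 1: {{0},{1,6},{2},{3},{4},{5},{7}}
  round 2: {{0},{1},{2},{3},{4},{5},{6},{7}}
Fixed point at round 3; 8 class(es).
[0]={0}  [6]={6}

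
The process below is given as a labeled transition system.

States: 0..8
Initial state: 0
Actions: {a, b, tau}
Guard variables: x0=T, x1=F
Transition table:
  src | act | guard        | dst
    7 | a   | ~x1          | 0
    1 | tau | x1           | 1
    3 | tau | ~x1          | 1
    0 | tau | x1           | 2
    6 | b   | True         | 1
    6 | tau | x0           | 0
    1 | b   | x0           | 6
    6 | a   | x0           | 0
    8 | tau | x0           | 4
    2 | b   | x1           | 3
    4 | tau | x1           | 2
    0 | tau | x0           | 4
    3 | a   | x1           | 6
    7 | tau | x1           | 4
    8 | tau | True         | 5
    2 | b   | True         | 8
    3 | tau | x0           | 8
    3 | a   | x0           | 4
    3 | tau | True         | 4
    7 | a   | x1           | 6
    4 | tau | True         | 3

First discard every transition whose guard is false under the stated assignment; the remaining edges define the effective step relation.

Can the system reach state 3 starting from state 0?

Guard filter leaves 14 enabled edge(s).
Layer 0: {0}
Layer 1: {4}  now seen {0,4}
Layer 2: {3}  now seen {0,3,4}
Layer 3: {1,8}  now seen {0,1,3,4,8}
Layer 4: {5,6}  now seen {0,1,3,4,5,6,8}
Reachable = {0,1,3,4,5,6,8}
witness 3: tau·tau

Answer: REACHABLE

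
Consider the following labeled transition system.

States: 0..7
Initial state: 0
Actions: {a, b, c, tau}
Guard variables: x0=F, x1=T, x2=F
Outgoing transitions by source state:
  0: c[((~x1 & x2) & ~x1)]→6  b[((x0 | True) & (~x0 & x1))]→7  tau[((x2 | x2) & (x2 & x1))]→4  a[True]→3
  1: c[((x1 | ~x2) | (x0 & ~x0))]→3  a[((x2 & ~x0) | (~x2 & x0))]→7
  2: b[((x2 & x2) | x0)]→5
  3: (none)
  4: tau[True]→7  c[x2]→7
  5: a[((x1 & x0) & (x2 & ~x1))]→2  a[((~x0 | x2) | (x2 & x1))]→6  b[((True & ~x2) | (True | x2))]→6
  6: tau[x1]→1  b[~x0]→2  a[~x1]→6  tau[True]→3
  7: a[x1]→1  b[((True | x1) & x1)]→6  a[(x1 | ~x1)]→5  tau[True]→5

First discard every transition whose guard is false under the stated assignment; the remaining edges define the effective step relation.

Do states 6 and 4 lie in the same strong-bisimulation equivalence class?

Answer: NOT BISIMILAR

Trace:
Bisimulation quotient by refinement:
  P[0] = {{0,1,2,3,4,5,6,7}}
  P[1] = {{0,5},{1},{2,3},{4},{6},{7}}
  P[2] = {{0},{1},{2,3},{4},{5},{6},{7}}
Fixed point at round 3; 7 class(es).
[6]={6}  [4]={4}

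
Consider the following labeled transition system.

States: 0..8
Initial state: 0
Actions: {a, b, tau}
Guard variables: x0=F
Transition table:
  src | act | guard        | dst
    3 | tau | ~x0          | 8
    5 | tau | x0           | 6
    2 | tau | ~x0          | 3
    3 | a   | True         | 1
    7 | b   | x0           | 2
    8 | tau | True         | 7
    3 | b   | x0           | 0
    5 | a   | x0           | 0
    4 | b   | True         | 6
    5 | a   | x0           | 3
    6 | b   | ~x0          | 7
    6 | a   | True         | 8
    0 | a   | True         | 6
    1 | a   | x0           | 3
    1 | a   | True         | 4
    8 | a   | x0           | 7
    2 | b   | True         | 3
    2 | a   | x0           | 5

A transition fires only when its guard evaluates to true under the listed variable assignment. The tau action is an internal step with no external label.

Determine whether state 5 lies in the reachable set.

After dropping false guards: 10 live edges.
L0 = {0}
L1 = {6}  now seen {0,6}
L2 = {7,8}  now seen {0,6,7,8}
Reach set: {0,6,7,8}

Answer: UNREACHABLE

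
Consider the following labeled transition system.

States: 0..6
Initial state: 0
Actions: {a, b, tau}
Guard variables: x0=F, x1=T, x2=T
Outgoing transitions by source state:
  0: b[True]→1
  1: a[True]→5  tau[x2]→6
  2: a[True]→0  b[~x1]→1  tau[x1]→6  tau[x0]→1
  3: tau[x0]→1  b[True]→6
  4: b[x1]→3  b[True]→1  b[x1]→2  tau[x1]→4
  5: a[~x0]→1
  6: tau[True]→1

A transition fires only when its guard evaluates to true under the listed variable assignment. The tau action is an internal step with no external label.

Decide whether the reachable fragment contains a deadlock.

Answer: DEADLOCK-FREE

Working:
Reach set: {0,1,5,6}
  0: b→1  [1 exit(s)]
  1: a→5  tau→6  [2 exit(s)]
  5: a→1  [1 exit(s)]
  6: tau→1  [1 exit(s)]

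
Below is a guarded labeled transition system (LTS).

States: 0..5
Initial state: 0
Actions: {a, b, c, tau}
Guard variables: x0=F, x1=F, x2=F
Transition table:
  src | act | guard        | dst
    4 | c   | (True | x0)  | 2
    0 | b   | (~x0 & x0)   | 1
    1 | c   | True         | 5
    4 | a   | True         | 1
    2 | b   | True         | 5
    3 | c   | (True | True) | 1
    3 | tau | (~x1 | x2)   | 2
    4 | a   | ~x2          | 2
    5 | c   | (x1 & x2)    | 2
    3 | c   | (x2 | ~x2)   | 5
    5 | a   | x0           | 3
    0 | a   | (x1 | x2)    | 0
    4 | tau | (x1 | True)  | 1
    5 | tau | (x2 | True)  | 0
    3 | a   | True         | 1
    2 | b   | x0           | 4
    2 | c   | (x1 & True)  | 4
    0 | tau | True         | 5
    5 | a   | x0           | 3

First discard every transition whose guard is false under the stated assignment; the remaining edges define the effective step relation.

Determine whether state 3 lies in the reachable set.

Guard filter leaves 12 enabled edge(s).
depth 0: {0}
depth 1: {5}  cumulative {0,5}
Reach set: {0,5}

Answer: UNREACHABLE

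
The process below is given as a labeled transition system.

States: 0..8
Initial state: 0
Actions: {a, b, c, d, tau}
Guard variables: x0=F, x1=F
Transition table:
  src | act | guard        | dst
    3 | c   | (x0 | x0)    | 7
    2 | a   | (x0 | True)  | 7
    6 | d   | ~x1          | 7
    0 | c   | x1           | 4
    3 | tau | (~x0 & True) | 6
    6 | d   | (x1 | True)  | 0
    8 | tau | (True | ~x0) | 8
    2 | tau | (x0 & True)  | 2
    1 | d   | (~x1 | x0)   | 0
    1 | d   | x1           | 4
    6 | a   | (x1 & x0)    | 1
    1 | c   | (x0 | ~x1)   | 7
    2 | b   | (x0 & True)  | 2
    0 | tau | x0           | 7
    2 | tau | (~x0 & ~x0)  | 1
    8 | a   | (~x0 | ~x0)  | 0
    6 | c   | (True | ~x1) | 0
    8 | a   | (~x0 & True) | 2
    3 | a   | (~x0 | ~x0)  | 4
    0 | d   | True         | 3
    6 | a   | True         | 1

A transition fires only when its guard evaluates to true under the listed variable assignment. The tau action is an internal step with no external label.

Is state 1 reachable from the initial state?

Answer: REACHABLE

Trace:
Guard filter leaves 14 enabled edge(s).
Layer 0: {0}
Layer 1: {3}  total {0,3}
Layer 2: {4,6}  total {0,3,4,6}
Layer 3: {1,7}  total {0,1,3,4,6,7}
Reach set: {0,1,3,4,6,7}
witness 1: d·tau·a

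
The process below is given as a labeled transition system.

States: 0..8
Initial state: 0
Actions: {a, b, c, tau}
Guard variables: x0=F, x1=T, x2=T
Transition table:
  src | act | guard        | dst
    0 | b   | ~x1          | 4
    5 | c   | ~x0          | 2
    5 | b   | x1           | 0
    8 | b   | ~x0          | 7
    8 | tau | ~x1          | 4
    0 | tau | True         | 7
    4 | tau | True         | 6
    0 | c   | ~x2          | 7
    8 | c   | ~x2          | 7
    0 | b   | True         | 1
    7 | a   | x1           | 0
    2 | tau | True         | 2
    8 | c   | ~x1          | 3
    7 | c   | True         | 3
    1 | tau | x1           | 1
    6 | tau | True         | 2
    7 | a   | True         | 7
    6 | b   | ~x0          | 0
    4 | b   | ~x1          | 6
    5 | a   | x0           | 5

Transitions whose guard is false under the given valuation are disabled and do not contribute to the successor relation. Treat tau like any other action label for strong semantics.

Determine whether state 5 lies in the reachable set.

After dropping false guards: 13 live edges.
L0 = {0}
L1 = {1,7}  now seen {0,1,7}
L2 = {3}  now seen {0,1,3,7}
R = {0,1,3,7}

Answer: UNREACHABLE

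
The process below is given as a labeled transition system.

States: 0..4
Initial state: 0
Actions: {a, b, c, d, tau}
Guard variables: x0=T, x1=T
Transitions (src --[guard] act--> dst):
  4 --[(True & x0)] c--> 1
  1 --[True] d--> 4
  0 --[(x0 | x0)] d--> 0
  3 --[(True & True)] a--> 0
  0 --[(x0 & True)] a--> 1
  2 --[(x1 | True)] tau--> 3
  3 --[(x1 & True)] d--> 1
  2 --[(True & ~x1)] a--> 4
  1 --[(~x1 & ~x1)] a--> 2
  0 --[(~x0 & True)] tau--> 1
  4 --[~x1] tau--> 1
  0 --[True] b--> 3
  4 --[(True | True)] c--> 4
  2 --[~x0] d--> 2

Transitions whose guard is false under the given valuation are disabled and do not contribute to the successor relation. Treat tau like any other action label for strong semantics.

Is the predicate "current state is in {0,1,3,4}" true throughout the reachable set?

Answer: INVARIANT HOLDS

Trace:
Inv-set: {0,1,3,4}
R = {0,1,3,4}
  0: ok
  1: ok
  3: ok
  4: ok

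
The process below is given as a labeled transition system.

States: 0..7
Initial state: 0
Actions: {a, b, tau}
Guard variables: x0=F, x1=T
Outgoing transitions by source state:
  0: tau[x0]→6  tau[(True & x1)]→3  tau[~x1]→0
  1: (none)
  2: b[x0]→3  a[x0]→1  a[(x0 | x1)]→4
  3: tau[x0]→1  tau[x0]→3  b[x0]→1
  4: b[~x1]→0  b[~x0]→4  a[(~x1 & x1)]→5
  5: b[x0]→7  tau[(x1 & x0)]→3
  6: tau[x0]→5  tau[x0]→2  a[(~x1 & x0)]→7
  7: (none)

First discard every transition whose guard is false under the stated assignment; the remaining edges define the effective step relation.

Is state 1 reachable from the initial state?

Answer: UNREACHABLE

Analysis:
3 transition(s) survive guard evaluation.
Layer 0: {0}
Layer 1: {3}  now seen {0,3}
Reachable = {0,3}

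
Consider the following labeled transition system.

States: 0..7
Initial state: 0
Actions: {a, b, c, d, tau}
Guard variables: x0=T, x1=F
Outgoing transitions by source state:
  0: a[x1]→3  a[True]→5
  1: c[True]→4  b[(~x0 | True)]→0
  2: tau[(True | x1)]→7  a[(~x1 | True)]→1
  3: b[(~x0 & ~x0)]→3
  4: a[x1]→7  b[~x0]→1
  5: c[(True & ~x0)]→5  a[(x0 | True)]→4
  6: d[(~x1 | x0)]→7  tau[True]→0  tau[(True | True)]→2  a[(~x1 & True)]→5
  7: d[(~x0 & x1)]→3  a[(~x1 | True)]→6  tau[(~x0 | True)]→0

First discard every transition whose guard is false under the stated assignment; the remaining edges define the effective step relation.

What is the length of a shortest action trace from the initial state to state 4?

Answer: 2

Analysis:
BFS to 4:
  depth 0: {0}
  depth 1: {5}
  depth 2: {4}
4 enters at depth 2; path a·a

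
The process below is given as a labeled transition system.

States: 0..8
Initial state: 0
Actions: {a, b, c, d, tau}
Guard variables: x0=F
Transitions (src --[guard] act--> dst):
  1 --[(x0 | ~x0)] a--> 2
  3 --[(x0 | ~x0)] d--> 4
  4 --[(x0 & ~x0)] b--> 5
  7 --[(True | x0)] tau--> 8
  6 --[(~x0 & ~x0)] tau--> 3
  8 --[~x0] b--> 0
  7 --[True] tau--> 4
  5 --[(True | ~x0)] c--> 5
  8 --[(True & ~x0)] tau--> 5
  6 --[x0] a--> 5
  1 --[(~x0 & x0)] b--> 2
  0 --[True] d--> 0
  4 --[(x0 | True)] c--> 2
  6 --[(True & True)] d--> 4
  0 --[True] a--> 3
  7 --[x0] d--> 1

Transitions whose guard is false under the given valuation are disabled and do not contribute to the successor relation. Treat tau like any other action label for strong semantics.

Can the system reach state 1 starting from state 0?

Answer: UNREACHABLE

Working:
After dropping false guards: 12 live edges.
depth 0: {0}
depth 1: {3}  cumulative {0,3}
depth 2: {4}  cumulative {0,3,4}
depth 3: {2}  cumulative {0,2,3,4}
R = {0,2,3,4}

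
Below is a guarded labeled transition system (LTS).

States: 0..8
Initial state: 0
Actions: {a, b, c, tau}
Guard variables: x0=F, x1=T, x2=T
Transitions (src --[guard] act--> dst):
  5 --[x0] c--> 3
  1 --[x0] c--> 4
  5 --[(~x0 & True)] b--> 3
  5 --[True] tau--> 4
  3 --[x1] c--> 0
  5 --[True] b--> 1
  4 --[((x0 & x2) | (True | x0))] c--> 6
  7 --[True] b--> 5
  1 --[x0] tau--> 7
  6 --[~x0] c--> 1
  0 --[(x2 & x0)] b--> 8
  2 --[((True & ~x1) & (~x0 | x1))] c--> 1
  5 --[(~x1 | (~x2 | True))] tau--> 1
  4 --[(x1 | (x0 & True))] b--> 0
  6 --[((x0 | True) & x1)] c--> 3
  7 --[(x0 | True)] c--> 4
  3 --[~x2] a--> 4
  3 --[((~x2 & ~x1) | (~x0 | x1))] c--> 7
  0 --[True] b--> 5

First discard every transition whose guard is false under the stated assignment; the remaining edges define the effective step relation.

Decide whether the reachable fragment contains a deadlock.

Answer: DEADLOCK at state 1

Working:
Reach set: {0,1,3,4,5,6,7}
  0: b→5  [deg 1]
  1: ∅  [no exit]
  3: c→0  c→7  [deg 2]
  4: b→0  c→6  [deg 2]
  5: b→1  b→3  tau→1  tau→4  [deg 4]
  6: c→1  c→3  [deg 2]
  7: b→5  c→4  [deg 2]
trace reaching 1: b·b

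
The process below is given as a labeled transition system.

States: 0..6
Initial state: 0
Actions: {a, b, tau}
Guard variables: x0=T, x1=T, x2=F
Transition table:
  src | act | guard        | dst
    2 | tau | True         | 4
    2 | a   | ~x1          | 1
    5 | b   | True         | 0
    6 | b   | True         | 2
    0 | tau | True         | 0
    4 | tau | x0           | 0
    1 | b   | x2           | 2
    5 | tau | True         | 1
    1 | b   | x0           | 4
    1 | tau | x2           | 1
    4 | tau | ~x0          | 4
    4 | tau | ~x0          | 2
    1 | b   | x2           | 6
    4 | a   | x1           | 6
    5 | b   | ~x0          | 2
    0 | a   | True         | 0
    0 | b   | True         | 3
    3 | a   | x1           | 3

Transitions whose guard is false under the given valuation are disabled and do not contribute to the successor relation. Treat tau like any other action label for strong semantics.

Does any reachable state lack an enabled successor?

Reach set: {0,3}
  0: a→0  b→3  tau→0  [3 out]
  3: a→3  [1 out]

Answer: DEADLOCK-FREE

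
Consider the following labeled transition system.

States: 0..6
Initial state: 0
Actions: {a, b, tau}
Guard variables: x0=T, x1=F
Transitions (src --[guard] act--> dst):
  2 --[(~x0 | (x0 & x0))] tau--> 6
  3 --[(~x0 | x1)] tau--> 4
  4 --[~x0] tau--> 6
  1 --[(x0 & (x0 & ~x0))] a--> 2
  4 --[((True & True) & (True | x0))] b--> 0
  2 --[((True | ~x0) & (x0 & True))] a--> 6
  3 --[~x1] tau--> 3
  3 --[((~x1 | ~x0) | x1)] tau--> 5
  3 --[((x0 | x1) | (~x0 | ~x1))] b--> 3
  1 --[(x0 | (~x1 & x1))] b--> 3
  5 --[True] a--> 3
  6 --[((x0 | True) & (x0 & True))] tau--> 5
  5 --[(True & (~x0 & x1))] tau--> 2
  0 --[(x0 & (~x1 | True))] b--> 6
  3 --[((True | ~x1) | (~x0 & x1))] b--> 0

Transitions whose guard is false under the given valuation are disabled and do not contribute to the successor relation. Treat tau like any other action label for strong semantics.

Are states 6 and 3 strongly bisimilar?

Answer: NOT BISIMILAR

Trace:
Compute ~ classes (split until stable):
  round 0: {{0,1,2,3,4,5,6}}
  round 1: {{0,1,4},{2},{3},{5},{6}}
  round 2: {{0},{1},{2},{3},{4},{5},{6}}
stable after 3 split(s): 7 block(s)
class of 6: {6}; class of 3: {3}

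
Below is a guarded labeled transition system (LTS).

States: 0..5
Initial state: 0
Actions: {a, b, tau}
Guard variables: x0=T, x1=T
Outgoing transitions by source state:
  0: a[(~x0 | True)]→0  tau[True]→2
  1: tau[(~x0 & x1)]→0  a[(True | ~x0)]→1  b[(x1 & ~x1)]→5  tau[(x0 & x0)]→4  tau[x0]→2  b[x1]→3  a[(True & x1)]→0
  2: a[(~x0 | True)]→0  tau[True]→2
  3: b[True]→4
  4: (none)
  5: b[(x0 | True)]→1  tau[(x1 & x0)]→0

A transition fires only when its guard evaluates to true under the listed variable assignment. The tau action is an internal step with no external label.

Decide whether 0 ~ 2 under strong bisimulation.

Compute ~ classes (split until stable):
  π0 = {{0,1,2,3,4,5}}
  π1 = {{0,2},{1},{3},{4},{5}}
5 equivalence class(es) (converged in 2)
0∈{0,2}, 2∈{0,2}

Answer: BISIMILAR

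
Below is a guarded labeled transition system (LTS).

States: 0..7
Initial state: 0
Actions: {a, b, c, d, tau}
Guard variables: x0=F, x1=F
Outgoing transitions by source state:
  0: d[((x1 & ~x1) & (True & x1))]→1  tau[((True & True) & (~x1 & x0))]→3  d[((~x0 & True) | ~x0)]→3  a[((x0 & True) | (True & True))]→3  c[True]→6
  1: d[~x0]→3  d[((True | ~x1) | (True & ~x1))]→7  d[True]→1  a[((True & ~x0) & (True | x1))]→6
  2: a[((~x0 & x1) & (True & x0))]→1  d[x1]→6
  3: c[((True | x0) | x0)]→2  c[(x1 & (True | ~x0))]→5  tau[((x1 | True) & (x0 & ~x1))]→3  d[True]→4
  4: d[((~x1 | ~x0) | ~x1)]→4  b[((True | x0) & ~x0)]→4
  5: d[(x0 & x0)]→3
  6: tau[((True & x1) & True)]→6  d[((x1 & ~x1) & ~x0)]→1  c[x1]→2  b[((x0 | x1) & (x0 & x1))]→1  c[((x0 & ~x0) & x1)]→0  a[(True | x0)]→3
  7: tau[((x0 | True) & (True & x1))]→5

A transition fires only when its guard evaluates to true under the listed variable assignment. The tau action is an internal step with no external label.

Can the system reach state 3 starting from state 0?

After dropping false guards: 12 live edges.
depth 0: {0}
depth 1: {3,6}  total {0,3,6}
depth 2: {2,4}  total {0,2,3,4,6}
Reachable = {0,2,3,4,6}
Path to 3: d

Answer: REACHABLE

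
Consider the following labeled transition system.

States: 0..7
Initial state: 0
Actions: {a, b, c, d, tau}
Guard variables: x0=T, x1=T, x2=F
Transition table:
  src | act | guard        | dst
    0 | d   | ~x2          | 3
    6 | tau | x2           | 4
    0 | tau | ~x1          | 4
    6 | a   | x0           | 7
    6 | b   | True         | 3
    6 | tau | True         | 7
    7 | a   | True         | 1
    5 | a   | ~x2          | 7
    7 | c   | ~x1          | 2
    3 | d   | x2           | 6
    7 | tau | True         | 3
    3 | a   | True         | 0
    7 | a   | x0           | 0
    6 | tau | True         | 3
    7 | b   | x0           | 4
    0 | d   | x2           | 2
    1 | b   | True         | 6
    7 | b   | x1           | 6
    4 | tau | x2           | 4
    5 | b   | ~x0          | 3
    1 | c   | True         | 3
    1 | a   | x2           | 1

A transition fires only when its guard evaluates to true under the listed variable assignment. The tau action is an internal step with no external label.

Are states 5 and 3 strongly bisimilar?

Answer: NOT BISIMILAR

Trace:
Compute ~ classes (split until stable):
  π0 = {{0,1,2,3,4,5,6,7}}
  π1 = {{0},{1},{2,4},{3,5},{6,7}}
  π2 = {{0},{1},{2,4},{3},{5},{6},{7}}
stable after 3 split(s): 7 block(s)
5∈{5}, 3∈{3}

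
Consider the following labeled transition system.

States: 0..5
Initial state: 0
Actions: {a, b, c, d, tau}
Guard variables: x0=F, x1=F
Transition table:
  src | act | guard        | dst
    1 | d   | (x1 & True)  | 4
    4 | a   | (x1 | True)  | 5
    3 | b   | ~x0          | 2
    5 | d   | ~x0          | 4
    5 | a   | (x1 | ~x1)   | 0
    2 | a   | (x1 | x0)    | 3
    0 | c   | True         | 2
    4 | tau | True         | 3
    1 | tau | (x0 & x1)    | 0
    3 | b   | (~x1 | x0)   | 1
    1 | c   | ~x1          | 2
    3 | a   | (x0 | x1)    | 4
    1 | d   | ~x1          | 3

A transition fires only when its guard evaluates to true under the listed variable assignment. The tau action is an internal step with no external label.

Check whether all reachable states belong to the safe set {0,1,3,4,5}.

Allowed set {0,1,3,4,5}
R = {0,2}
  0: ok
  2: outside
counterexample path to 2: c

Answer: INVARIANT VIOLATED at state 2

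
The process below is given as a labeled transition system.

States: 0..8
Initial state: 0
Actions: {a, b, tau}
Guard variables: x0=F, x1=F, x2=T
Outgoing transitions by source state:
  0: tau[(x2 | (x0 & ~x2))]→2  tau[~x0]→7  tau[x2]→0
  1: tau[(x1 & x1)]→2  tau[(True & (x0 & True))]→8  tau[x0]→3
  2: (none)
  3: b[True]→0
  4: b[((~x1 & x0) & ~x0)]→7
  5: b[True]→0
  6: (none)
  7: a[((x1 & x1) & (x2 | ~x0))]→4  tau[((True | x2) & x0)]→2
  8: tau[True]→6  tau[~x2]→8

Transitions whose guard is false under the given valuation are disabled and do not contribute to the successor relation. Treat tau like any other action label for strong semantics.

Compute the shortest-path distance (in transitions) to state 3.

Layered search for 3:
  depth 0: {0}
  depth 1: {2,7}
3 never appears.

Answer: UNREACHABLE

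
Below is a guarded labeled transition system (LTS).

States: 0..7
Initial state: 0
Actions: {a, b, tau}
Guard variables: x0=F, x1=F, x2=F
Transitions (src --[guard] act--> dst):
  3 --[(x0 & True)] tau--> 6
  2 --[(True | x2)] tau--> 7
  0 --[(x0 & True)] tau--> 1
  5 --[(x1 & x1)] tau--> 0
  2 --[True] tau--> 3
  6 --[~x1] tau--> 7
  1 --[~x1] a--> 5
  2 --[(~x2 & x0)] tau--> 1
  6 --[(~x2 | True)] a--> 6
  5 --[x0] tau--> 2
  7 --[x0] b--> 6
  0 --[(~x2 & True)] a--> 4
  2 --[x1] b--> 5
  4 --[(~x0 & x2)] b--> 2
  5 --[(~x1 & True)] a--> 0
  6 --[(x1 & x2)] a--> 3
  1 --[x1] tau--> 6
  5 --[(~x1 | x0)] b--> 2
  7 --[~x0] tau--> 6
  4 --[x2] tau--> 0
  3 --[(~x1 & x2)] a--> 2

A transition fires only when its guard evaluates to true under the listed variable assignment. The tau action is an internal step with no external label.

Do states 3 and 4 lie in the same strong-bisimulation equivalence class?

Bisimulation quotient by refinement:
  round 0: {{0,1,2,3,4,5,6,7}}
  round 1: {{0,1},{2,7},{3,4},{5},{6}}
  round 2: {{0},{1},{2},{3,4},{5},{6},{7}}
Fixed point at round 3; 7 class(es).
3∈{3,4}, 4∈{3,4}

Answer: BISIMILAR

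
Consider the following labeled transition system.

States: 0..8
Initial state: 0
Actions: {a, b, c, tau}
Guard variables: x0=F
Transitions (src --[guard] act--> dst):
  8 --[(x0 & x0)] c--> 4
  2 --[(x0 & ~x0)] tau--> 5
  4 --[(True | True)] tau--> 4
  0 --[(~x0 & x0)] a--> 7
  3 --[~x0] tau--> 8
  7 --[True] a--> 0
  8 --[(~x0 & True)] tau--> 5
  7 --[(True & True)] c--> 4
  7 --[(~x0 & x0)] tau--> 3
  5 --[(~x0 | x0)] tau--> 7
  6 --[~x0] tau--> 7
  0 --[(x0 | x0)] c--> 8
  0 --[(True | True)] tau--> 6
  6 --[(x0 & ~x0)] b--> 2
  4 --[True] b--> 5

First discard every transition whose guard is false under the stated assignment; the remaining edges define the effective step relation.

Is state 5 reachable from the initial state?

Answer: REACHABLE

Analysis:
After dropping false guards: 9 live edges.
depth 0: {0}
depth 1: {6}  cumulative {0,6}
depth 2: {7}  cumulative {0,6,7}
depth 3: {4}  cumulative {0,4,6,7}
depth 4: {5}  cumulative {0,4,5,6,7}
Reach set: {0,4,5,6,7}
witness 5: tau·tau·c·b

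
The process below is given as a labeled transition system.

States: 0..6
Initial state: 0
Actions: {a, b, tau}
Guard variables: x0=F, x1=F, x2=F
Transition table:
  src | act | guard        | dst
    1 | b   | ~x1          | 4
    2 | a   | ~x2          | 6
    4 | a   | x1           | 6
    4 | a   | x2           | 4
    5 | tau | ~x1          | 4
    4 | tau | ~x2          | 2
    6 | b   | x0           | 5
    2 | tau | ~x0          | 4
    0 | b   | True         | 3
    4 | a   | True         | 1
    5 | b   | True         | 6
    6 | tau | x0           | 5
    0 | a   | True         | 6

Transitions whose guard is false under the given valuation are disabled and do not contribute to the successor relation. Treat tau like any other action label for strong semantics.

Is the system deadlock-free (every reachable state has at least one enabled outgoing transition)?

Answer: DEADLOCK at state 3

Working:
R = {0,3,6}
  0: a→6  b→3  [2 exit(s)]
  3: ∅  [STUCK]
  6: ∅  [STUCK]
trace reaching 3: b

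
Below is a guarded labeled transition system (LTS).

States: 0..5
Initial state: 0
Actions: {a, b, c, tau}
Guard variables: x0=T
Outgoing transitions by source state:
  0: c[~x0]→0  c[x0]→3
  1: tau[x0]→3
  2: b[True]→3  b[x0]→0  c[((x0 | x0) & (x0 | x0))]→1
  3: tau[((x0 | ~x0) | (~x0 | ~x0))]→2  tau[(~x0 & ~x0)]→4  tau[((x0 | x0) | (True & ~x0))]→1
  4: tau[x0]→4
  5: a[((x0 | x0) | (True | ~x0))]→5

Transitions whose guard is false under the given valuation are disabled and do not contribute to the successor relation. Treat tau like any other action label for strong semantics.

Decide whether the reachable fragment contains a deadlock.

Answer: DEADLOCK-FREE

Working:
Reachable = {0,1,2,3}
  0: c→3  [deg 1]
  1: tau→3  [deg 1]
  2: b→0  b→3  c→1  [deg 3]
  3: tau→1  tau→2  [deg 2]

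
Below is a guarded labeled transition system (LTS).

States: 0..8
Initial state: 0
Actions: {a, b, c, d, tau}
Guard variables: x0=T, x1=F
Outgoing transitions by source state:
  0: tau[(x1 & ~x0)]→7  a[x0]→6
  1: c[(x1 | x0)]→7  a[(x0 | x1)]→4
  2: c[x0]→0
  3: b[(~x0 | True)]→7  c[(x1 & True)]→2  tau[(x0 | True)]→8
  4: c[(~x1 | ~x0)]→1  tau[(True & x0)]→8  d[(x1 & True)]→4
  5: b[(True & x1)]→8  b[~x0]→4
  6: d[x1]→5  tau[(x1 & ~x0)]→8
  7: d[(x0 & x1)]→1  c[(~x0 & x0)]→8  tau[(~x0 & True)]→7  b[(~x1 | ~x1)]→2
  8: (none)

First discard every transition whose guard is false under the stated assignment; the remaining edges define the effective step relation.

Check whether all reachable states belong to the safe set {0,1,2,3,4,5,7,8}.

Answer: INVARIANT VIOLATED at state 6

Working:
Allowed set {0,1,2,3,4,5,7,8}
Reachable = {0,6}
  0: ✓
  6: ✗ unsafe
reach 6 via a — violates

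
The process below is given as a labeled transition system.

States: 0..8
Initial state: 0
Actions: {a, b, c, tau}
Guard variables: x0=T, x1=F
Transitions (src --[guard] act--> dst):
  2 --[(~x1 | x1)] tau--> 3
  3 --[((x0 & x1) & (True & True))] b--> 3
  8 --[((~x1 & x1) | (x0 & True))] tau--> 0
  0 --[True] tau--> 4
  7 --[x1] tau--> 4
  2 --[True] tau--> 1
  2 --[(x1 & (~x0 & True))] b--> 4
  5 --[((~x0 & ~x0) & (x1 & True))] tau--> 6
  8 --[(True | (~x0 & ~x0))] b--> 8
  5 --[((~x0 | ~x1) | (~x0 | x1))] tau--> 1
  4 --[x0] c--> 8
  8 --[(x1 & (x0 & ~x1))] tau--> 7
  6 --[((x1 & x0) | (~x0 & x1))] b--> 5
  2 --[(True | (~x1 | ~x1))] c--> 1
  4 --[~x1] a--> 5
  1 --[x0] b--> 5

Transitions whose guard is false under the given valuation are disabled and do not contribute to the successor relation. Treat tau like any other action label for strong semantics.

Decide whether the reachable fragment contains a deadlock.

Answer: DEADLOCK-FREE

Trace:
Reach set: {0,1,4,5,8}
  0: tau→4  [1 exit(s)]
  1: b→5  [1 exit(s)]
  4: a→5  c→8  [2 exit(s)]
  5: tau→1  [1 exit(s)]
  8: b→8  tau→0  [2 exit(s)]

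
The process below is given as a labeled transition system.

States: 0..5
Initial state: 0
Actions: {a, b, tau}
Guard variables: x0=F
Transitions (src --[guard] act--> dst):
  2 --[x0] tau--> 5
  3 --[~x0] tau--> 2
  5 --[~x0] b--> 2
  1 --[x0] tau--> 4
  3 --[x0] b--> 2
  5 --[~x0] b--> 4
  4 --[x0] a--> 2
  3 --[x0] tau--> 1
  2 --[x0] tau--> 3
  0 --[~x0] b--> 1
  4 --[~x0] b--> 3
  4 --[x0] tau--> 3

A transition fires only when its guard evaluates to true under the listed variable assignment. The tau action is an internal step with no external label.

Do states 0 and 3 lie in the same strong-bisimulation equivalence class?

Bisimulation quotient by refinement:
  P[0] = {{0,1,2,3,4,5}}
  P[1] = {{0,4,5},{1,2},{3}}
  P[2] = {{0},{1,2},{3},{4},{5}}
stable after 3 split(s): 5 block(s)
class of 0: {0}; class of 3: {3}

Answer: NOT BISIMILAR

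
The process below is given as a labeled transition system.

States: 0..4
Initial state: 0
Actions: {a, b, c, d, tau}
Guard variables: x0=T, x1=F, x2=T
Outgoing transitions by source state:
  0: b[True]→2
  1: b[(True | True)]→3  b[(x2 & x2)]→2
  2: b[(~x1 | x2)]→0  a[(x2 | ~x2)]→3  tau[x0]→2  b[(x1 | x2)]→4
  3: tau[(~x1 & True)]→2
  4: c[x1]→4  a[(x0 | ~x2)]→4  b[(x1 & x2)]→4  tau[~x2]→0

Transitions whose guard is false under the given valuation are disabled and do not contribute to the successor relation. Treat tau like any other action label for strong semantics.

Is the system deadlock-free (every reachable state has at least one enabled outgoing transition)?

R = {0,2,3,4}
  0: b→2  [deg 1]
  2: a→3  b→0  b→4  tau→2  [deg 4]
  3: tau→2  [deg 1]
  4: a→4  [deg 1]

Answer: DEADLOCK-FREE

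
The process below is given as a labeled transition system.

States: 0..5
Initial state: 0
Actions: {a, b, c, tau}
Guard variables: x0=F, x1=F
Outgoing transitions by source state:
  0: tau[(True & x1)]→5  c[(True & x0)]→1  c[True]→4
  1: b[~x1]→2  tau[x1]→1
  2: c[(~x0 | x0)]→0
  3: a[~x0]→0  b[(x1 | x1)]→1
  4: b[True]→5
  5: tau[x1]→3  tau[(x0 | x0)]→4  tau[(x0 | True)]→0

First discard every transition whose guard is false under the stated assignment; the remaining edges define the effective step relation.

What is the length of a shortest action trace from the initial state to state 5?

Layered search for 5:
  Layer 0: {0}
  Layer 1: {4}
  Layer 2: {5}
5 enters at depth 2; path c·b

Answer: 2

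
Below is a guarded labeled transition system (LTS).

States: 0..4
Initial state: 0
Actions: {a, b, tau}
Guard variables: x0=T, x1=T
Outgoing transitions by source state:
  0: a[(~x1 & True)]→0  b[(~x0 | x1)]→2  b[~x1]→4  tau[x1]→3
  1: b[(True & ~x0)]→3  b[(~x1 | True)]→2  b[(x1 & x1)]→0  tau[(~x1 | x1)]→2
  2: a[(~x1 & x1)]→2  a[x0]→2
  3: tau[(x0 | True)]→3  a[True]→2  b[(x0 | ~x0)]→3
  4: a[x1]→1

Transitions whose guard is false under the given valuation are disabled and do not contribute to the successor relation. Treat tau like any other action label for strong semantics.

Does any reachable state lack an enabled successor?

R = {0,2,3}
  0: b→2  tau→3  [2 out]
  2: a→2  [1 out]
  3: a→2  b→3  tau→3  [3 out]

Answer: DEADLOCK-FREE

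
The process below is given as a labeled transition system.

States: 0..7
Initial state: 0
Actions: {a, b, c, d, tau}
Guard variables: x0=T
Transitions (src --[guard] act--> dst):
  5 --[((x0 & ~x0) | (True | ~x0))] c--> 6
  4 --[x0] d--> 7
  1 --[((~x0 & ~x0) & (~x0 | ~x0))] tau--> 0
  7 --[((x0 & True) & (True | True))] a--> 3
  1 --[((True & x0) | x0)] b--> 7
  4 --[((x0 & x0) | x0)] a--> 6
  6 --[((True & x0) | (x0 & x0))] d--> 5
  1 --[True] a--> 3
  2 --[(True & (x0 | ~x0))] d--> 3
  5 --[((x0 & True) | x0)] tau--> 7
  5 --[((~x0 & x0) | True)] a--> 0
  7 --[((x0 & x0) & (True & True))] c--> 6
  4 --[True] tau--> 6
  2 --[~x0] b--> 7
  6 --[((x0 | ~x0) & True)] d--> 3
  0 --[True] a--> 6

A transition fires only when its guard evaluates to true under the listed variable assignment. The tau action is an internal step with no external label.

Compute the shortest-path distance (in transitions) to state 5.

Answer: 2

Trace:
BFS to 5:
  depth 0: {0}
  depth 1: {6}
  depth 2: {3,5}
first hit 5 at d=2 via a·d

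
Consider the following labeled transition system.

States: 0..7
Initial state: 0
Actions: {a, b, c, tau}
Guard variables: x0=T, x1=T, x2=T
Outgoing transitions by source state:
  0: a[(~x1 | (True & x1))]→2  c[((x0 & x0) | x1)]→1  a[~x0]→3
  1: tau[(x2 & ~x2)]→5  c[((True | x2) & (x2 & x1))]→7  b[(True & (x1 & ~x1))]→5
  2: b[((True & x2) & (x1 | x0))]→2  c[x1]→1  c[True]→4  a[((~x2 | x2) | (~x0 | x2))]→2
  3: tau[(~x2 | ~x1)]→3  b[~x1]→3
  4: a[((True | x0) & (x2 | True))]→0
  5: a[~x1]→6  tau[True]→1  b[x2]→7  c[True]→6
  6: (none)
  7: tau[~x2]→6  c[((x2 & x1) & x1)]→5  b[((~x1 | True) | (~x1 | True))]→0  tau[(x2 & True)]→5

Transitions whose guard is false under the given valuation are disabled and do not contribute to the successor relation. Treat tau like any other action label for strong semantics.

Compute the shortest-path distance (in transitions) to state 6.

Answer: 4

Analysis:
Layered search for 6:
  Layer 0: {0}
  Layer 1: {1,2}
  Layer 2: {4,7}
  Layer 3: {5}
  Layer 4: {6}
depth(6)=4, e.g. c·c·c·c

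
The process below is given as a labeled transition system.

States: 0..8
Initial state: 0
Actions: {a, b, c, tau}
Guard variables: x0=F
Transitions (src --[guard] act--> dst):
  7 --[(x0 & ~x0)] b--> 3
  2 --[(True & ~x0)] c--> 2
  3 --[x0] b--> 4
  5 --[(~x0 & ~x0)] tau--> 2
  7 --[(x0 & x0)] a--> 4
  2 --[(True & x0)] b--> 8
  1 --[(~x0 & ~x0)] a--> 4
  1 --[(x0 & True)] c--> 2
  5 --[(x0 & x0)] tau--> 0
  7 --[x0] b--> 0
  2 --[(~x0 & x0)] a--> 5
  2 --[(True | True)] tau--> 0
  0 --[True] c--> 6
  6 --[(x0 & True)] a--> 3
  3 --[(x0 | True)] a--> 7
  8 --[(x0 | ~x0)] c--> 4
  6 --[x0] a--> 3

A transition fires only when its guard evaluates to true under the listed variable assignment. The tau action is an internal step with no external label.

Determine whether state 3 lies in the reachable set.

After dropping false guards: 7 live edges.
Layer 0: {0}
Layer 1: {6}  total {0,6}
R = {0,6}

Answer: UNREACHABLE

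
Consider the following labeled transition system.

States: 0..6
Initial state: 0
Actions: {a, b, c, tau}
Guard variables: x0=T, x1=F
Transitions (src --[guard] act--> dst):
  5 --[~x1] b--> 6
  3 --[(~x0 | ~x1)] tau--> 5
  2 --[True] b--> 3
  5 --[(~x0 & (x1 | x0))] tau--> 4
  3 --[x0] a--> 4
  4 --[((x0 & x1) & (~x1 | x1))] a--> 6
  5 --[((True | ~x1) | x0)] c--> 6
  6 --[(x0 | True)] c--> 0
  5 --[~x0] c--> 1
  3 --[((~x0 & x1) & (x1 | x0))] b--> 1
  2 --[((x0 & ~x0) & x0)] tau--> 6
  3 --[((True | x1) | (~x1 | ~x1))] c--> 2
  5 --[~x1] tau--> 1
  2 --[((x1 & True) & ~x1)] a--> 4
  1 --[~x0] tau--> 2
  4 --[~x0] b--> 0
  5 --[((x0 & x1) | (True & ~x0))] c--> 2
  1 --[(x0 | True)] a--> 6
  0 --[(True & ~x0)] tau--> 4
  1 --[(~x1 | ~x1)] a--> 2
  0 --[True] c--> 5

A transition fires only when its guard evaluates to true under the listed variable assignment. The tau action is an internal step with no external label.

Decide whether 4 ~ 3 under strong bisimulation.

Answer: NOT BISIMILAR

Trace:
Refine partition for ~:
  P[0] = {{0,1,2,3,4,5,6}}
  P[1] = {{0,6},{1},{2},{3},{4},{5}}
  P[2] = {{0},{1},{2},{3},{4},{5},{6}}
Fixed point at round 3; 7 class(es).
[4]={4}  [3]={3}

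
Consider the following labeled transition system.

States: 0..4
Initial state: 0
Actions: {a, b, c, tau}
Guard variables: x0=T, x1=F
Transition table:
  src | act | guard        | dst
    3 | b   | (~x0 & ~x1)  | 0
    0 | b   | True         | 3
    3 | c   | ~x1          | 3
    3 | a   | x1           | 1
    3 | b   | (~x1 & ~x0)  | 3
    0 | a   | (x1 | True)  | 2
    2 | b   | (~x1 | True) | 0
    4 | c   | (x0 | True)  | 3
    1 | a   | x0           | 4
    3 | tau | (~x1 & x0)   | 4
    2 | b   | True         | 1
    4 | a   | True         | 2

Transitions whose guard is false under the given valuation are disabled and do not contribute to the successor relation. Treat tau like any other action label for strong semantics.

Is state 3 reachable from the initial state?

After dropping false guards: 9 live edges.
depth 0: {0}
depth 1: {2,3}  cumulative {0,2,3}
depth 2: {1,4}  cumulative {0,1,2,3,4}
Reach set: {0,1,2,3,4}
witness 3: b

Answer: REACHABLE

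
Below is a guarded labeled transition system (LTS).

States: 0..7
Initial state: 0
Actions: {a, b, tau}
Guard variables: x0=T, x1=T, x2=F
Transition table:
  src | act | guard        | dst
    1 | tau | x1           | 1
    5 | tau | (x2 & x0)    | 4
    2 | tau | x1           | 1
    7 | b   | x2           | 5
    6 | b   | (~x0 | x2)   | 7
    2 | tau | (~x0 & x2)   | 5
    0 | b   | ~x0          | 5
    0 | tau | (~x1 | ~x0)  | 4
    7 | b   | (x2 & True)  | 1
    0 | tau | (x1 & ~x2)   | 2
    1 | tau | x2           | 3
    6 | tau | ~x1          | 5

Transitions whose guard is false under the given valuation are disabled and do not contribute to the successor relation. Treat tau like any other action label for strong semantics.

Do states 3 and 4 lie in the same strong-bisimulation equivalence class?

Answer: BISIMILAR

Analysis:
Compute ~ classes (split until stable):
  P[0] = {{0,1,2,3,4,5,6,7}}
  P[1] = {{0,1,2},{3,4,5,6,7}}
2 equivalence class(es) (converged in 2)
class of 3: {3,4,5,6,7}; class of 4: {3,4,5,6,7}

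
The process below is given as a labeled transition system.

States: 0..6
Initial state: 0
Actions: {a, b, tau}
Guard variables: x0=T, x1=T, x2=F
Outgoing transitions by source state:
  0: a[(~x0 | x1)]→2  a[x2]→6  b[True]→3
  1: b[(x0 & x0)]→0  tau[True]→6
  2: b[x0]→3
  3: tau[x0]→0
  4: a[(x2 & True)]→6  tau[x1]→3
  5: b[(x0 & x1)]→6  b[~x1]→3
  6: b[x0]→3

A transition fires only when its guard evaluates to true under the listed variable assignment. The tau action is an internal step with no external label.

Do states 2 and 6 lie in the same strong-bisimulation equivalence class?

Answer: BISIMILAR

Analysis:
Bisimulation quotient by refinement:
  round 0: {{0,1,2,3,4,5,6}}
  round 1: {{0},{1},{2,5,6},{3,4}}
  round 2: {{0},{1},{2,6},{3},{4},{5}}
stable after 3 split(s): 6 block(s)
class of 2: {2,6}; class of 6: {2,6}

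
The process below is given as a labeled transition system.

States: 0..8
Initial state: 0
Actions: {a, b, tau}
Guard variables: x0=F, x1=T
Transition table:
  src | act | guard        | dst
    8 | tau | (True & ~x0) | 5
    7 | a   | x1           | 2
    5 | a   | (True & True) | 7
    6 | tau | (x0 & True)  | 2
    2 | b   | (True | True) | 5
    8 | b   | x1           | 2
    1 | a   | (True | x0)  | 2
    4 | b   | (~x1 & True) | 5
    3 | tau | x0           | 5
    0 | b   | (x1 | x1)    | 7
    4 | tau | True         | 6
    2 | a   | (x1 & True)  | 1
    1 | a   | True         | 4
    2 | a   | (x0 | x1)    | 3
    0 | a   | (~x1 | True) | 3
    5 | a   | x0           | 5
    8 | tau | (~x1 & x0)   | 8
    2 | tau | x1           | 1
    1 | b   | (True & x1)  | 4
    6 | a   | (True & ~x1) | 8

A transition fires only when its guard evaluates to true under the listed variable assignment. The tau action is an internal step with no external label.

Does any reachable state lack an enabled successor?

R = {0,1,2,3,4,5,6,7}
  0: a→3  b→7  [2 out]
  1: a→2  a→4  b→4  [3 out]
  2: a→1  a→3  b→5  tau→1  [4 out]
  3: ∅  [STUCK]
  4: tau→6  [1 out]
  5: a→7  [1 out]
  6: ∅  [STUCK]
  7: a→2  [1 out]
trace reaching 3: a

Answer: DEADLOCK at state 3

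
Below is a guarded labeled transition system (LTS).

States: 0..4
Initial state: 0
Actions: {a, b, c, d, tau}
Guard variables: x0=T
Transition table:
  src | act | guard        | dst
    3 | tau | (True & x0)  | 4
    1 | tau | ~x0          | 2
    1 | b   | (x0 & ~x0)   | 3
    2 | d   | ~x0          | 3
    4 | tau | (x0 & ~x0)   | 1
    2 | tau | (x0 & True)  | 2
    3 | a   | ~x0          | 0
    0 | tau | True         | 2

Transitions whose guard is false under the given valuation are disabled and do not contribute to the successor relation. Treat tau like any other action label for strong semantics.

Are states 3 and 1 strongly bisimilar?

Answer: NOT BISIMILAR

Analysis:
Bisimulation quotient by refinement:
  round 0: {{0,1,2,3,4}}
  round 1: {{0,2,3},{1,4}}
  round 2: {{0,2},{1,4},{3}}
stable after 3 split(s): 3 block(s)
[3]={3}  [1]={1,4}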